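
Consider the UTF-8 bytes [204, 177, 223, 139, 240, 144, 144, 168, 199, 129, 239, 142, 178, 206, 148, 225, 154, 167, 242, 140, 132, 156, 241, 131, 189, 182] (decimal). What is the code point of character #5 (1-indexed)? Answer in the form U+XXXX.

U+F3B2

Offset 0: leading byte 0xCC = 11001100 → 2-byte char #1 = CC B1.
Offset 2: leading byte 0xDF = 11011111 → 2-byte char #2 = DF 8B.
Offset 4: leading byte 0xF0 = 11110000 → 4-byte char #3 = F0 90 90 A8.
Offset 8: leading byte 0xC7 = 11000111 → 2-byte char #4 = C7 81.
Offset 10: leading byte 0xEF = 11101111 → 3-byte char #5 = EF 8E B2.
Leading byte 0xEF = 11101111 matches 1110xxxx → 3-byte sequence.
Byte 1: 0xEF = 11101111, payload 1111 (4 bits).
Byte 2: 0x8E = 10001110 (10xxxxxx ✓), payload 001110.
Byte 3: 0xB2 = 10110010 (10xxxxxx ✓), payload 110010.
Concatenate: 1111001110110010 = 0xF3B2 (16 bits → U+F3B2).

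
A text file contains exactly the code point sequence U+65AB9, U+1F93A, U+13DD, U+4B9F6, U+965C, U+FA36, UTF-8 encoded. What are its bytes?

F1 A5 AA B9 F0 9F A4 BA E1 8F 9D F1 8B A7 B6 E9 99 9C EF A8 B6

U+65AB9: 4-byte form → F1 A5 AA B9.
U+1F93A: 4-byte form → F0 9F A4 BA.
U+13DD: 3-byte form → E1 8F 9D.
U+4B9F6: 4-byte form → F1 8B A7 B6.
U+965C: 3-byte form → E9 99 9C.
U+FA36: 3-byte form → EF A8 B6.
Concatenated (21 bytes): F1 A5 AA B9 F0 9F A4 BA E1 8F 9D F1 8B A7 B6 E9 99 9C EF A8 B6.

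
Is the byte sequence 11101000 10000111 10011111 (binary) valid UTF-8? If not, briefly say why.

valid

Leading byte 0xE8 = 11101000 → 3-byte form.
Continuation bytes 0x87=10000111, 0x9F=10011111 all match 10xxxxxx.
Decoded value 0x81DF is ≥ 0x800 (shortest form) and not a surrogate.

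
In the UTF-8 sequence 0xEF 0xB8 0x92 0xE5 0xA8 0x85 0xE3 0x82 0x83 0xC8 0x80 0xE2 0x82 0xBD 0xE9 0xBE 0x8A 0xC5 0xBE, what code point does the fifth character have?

U+20BD

Offset 0: leading byte 0xEF = 11101111 → 3-byte char #1 = EF B8 92.
Offset 3: leading byte 0xE5 = 11100101 → 3-byte char #2 = E5 A8 85.
Offset 6: leading byte 0xE3 = 11100011 → 3-byte char #3 = E3 82 83.
Offset 9: leading byte 0xC8 = 11001000 → 2-byte char #4 = C8 80.
Offset 11: leading byte 0xE2 = 11100010 → 3-byte char #5 = E2 82 BD.
Leading byte 0xE2 = 11100010 matches 1110xxxx → 3-byte sequence.
Byte 1: 0xE2 = 11100010, payload 0010 (4 bits).
Byte 2: 0x82 = 10000010 (10xxxxxx ✓), payload 000010.
Byte 3: 0xBD = 10111101 (10xxxxxx ✓), payload 111101.
Concatenate: 0010000010111101 = 0x20BD (16 bits → U+20BD).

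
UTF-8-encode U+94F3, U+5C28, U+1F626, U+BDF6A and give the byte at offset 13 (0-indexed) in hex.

U+94F3 → 3-byte form E9 93 B3 at offsets 0–2.
U+5C28 → 3-byte form E5 B0 A8 at offsets 3–5.
U+1F626 → 4-byte form F0 9F 98 A6 at offsets 6–9.
U+BDF6A → 4-byte form F2 BD BD AA at offsets 10–13.
Offset 13 falls in char 4's range; it's byte 4 of F2 BD BD AA = 0xAA.

0xAA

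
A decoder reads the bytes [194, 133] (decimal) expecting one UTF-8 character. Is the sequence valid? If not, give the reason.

valid

Leading byte 0xC2 = 11000010 → 2-byte form.
Continuation bytes 0x85=10000101 all match 10xxxxxx.
Decoded value 0x85 is ≥ 0x80 (shortest form) and not a surrogate.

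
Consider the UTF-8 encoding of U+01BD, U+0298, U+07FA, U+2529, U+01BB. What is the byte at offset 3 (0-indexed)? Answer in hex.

0x98

U+01BD → 2-byte form C6 BD at offsets 0–1.
U+0298 → 2-byte form CA 98 at offsets 2–3.
Offset 3 falls in char 2's range; it's byte 2 of CA 98 = 0x98.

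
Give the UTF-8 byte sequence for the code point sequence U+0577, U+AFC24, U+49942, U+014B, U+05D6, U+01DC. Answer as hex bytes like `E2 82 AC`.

D5 B7 F2 AF B0 A4 F1 89 A5 82 C5 8B D7 96 C7 9C

U+0577: 2-byte form → D5 B7.
U+AFC24: 4-byte form → F2 AF B0 A4.
U+49942: 4-byte form → F1 89 A5 82.
U+014B: 2-byte form → C5 8B.
U+05D6: 2-byte form → D7 96.
U+01DC: 2-byte form → C7 9C.
Concatenated (16 bytes): D5 B7 F2 AF B0 A4 F1 89 A5 82 C5 8B D7 96 C7 9C.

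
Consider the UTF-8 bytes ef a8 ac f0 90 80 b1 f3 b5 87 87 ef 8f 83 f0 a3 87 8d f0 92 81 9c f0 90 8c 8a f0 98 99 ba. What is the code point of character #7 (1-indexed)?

U+1030A

Offset 0: leading byte 0xEF = 11101111 → 3-byte char #1 = EF A8 AC.
Offset 3: leading byte 0xF0 = 11110000 → 4-byte char #2 = F0 90 80 B1.
Offset 7: leading byte 0xF3 = 11110011 → 4-byte char #3 = F3 B5 87 87.
Offset 11: leading byte 0xEF = 11101111 → 3-byte char #4 = EF 8F 83.
Offset 14: leading byte 0xF0 = 11110000 → 4-byte char #5 = F0 A3 87 8D.
Offset 18: leading byte 0xF0 = 11110000 → 4-byte char #6 = F0 92 81 9C.
Offset 22: leading byte 0xF0 = 11110000 → 4-byte char #7 = F0 90 8C 8A.
Leading byte 0xF0 = 11110000 matches 11110xxx → 4-byte sequence.
Byte 1: 0xF0 = 11110000, payload 000 (3 bits).
Byte 2: 0x90 = 10010000 (10xxxxxx ✓), payload 010000.
Byte 3: 0x8C = 10001100 (10xxxxxx ✓), payload 001100.
Byte 4: 0x8A = 10001010 (10xxxxxx ✓), payload 001010.
Concatenate: 000010000001100001010 = 0x1030A (21 bits → U+1030A).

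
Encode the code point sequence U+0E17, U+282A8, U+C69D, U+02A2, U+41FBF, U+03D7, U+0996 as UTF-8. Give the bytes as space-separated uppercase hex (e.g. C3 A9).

U+0E17: 3-byte form → E0 B8 97.
U+282A8: 4-byte form → F0 A8 8A A8.
U+C69D: 3-byte form → EC 9A 9D.
U+02A2: 2-byte form → CA A2.
U+41FBF: 4-byte form → F1 81 BE BF.
U+03D7: 2-byte form → CF 97.
U+0996: 3-byte form → E0 A6 96.
Concatenated (21 bytes): E0 B8 97 F0 A8 8A A8 EC 9A 9D CA A2 F1 81 BE BF CF 97 E0 A6 96.

E0 B8 97 F0 A8 8A A8 EC 9A 9D CA A2 F1 81 BE BF CF 97 E0 A6 96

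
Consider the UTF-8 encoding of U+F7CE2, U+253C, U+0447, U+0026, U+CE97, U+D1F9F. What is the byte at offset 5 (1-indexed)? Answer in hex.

1-indexed offset 5 is 0-indexed offset 4.
U+F7CE2 → 4-byte form F3 B7 B3 A2 at offsets 0–3.
U+253C → 3-byte form E2 94 BC at offsets 4–6.
Offset 4 falls in char 2's range; it's byte 1 of E2 94 BC = 0xE2.

0xE2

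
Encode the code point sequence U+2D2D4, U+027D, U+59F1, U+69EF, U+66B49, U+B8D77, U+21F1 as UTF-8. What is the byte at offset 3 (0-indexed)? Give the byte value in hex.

U+2D2D4 → 4-byte form F0 AD 8B 94 at offsets 0–3.
Offset 3 falls in char 1's range; it's byte 4 of F0 AD 8B 94 = 0x94.

0x94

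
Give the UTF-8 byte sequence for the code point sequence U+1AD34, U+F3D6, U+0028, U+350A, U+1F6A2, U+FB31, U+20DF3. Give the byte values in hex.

F0 9A B4 B4 EF 8F 96 28 E3 94 8A F0 9F 9A A2 EF AC B1 F0 A0 B7 B3

U+1AD34: 4-byte form → F0 9A B4 B4.
U+F3D6: 3-byte form → EF 8F 96.
U+0028: 1-byte form → 28.
U+350A: 3-byte form → E3 94 8A.
U+1F6A2: 4-byte form → F0 9F 9A A2.
U+FB31: 3-byte form → EF AC B1.
U+20DF3: 4-byte form → F0 A0 B7 B3.
Concatenated (22 bytes): F0 9A B4 B4 EF 8F 96 28 E3 94 8A F0 9F 9A A2 EF AC B1 F0 A0 B7 B3.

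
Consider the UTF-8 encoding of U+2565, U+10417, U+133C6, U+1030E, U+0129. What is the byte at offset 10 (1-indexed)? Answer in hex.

1-indexed offset 10 is 0-indexed offset 9.
U+2565 → 3-byte form E2 95 A5 at offsets 0–2.
U+10417 → 4-byte form F0 90 90 97 at offsets 3–6.
U+133C6 → 4-byte form F0 93 8F 86 at offsets 7–10.
Offset 9 falls in char 3's range; it's byte 3 of F0 93 8F 86 = 0x8F.

0x8F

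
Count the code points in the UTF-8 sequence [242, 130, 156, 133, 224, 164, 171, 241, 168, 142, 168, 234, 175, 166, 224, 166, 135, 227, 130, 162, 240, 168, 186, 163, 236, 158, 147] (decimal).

Byte at offset 0: 0xF2 = 11110010 → 4-byte char (#1). Advance 4.
Byte at offset 4: 0xE0 = 11100000 → 3-byte char (#2). Advance 3.
Byte at offset 7: 0xF1 = 11110001 → 4-byte char (#3). Advance 4.
Byte at offset 11: 0xEA = 11101010 → 3-byte char (#4). Advance 3.
Byte at offset 14: 0xE0 = 11100000 → 3-byte char (#5). Advance 3.
Byte at offset 17: 0xE3 = 11100011 → 3-byte char (#6). Advance 3.
Byte at offset 20: 0xF0 = 11110000 → 4-byte char (#7). Advance 4.
Byte at offset 24: 0xEC = 11101100 → 3-byte char (#8). Advance 3.
Reached end at offset 27 after 8 code points.

8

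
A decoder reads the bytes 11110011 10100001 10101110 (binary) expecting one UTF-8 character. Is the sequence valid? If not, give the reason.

Leading byte 0xF3 = 11110011 → 4-byte form, but only 3 bytes are present.

invalid (sequence truncated)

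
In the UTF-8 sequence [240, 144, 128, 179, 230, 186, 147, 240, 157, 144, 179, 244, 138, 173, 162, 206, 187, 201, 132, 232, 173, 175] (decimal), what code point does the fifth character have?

Offset 0: leading byte 0xF0 = 11110000 → 4-byte char #1 = F0 90 80 B3.
Offset 4: leading byte 0xE6 = 11100110 → 3-byte char #2 = E6 BA 93.
Offset 7: leading byte 0xF0 = 11110000 → 4-byte char #3 = F0 9D 90 B3.
Offset 11: leading byte 0xF4 = 11110100 → 4-byte char #4 = F4 8A AD A2.
Offset 15: leading byte 0xCE = 11001110 → 2-byte char #5 = CE BB.
Leading byte 0xCE = 11001110 matches 110xxxxx → 2-byte sequence.
Byte 1: 0xCE = 11001110, payload 01110 (5 bits).
Byte 2: 0xBB = 10111011 (10xxxxxx ✓), payload 111011.
Concatenate: 01110111011 = 0x3BB (11 bits → U+03BB).

U+03BB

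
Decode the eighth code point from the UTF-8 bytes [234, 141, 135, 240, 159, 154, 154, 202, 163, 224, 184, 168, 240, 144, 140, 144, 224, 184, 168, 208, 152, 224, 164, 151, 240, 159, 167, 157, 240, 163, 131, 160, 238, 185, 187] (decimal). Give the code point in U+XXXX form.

U+0917

Offset 0: leading byte 0xEA = 11101010 → 3-byte char #1 = EA 8D 87.
Offset 3: leading byte 0xF0 = 11110000 → 4-byte char #2 = F0 9F 9A 9A.
Offset 7: leading byte 0xCA = 11001010 → 2-byte char #3 = CA A3.
Offset 9: leading byte 0xE0 = 11100000 → 3-byte char #4 = E0 B8 A8.
Offset 12: leading byte 0xF0 = 11110000 → 4-byte char #5 = F0 90 8C 90.
Offset 16: leading byte 0xE0 = 11100000 → 3-byte char #6 = E0 B8 A8.
Offset 19: leading byte 0xD0 = 11010000 → 2-byte char #7 = D0 98.
Offset 21: leading byte 0xE0 = 11100000 → 3-byte char #8 = E0 A4 97.
Leading byte 0xE0 = 11100000 matches 1110xxxx → 3-byte sequence.
Byte 1: 0xE0 = 11100000, payload 0000 (4 bits).
Byte 2: 0xA4 = 10100100 (10xxxxxx ✓), payload 100100.
Byte 3: 0x97 = 10010111 (10xxxxxx ✓), payload 010111.
Concatenate: 0000100100010111 = 0x917 (16 bits → U+0917).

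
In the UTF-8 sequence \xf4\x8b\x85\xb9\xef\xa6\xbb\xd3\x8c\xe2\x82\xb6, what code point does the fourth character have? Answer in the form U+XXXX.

Offset 0: leading byte 0xF4 = 11110100 → 4-byte char #1 = F4 8B 85 B9.
Offset 4: leading byte 0xEF = 11101111 → 3-byte char #2 = EF A6 BB.
Offset 7: leading byte 0xD3 = 11010011 → 2-byte char #3 = D3 8C.
Offset 9: leading byte 0xE2 = 11100010 → 3-byte char #4 = E2 82 B6.
Leading byte 0xE2 = 11100010 matches 1110xxxx → 3-byte sequence.
Byte 1: 0xE2 = 11100010, payload 0010 (4 bits).
Byte 2: 0x82 = 10000010 (10xxxxxx ✓), payload 000010.
Byte 3: 0xB6 = 10110110 (10xxxxxx ✓), payload 110110.
Concatenate: 0010000010110110 = 0x20B6 (16 bits → U+20B6).

U+20B6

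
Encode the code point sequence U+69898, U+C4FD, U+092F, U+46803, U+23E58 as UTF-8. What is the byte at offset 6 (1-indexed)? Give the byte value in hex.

1-indexed offset 6 is 0-indexed offset 5.
U+69898 → 4-byte form F1 A9 A2 98 at offsets 0–3.
U+C4FD → 3-byte form EC 93 BD at offsets 4–6.
Offset 5 falls in char 2's range; it's byte 2 of EC 93 BD = 0x93.

0x93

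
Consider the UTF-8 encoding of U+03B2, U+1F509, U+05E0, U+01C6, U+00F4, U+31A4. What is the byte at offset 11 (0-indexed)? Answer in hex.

0xB4

U+03B2 → 2-byte form CE B2 at offsets 0–1.
U+1F509 → 4-byte form F0 9F 94 89 at offsets 2–5.
U+05E0 → 2-byte form D7 A0 at offsets 6–7.
U+01C6 → 2-byte form C7 86 at offsets 8–9.
U+00F4 → 2-byte form C3 B4 at offsets 10–11.
Offset 11 falls in char 5's range; it's byte 2 of C3 B4 = 0xB4.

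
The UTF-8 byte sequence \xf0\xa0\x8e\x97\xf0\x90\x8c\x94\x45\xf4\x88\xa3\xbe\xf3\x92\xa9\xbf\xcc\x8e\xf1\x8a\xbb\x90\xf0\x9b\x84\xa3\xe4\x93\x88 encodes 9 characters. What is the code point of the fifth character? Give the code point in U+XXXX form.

U+D2A7F

Offset 0: leading byte 0xF0 = 11110000 → 4-byte char #1 = F0 A0 8E 97.
Offset 4: leading byte 0xF0 = 11110000 → 4-byte char #2 = F0 90 8C 94.
Offset 8: leading byte 0x45 = 01000101 → 1-byte char #3 = 45.
Offset 9: leading byte 0xF4 = 11110100 → 4-byte char #4 = F4 88 A3 BE.
Offset 13: leading byte 0xF3 = 11110011 → 4-byte char #5 = F3 92 A9 BF.
Leading byte 0xF3 = 11110011 matches 11110xxx → 4-byte sequence.
Byte 1: 0xF3 = 11110011, payload 011 (3 bits).
Byte 2: 0x92 = 10010010 (10xxxxxx ✓), payload 010010.
Byte 3: 0xA9 = 10101001 (10xxxxxx ✓), payload 101001.
Byte 4: 0xBF = 10111111 (10xxxxxx ✓), payload 111111.
Concatenate: 011010010101001111111 = 0xD2A7F (21 bits → U+D2A7F).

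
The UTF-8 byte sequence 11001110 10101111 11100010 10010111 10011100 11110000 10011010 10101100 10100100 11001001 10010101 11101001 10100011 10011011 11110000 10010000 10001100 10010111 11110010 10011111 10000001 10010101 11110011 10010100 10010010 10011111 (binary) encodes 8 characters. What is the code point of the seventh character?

U+9F055

Offset 0: leading byte 0xCE = 11001110 → 2-byte char #1 = CE AF.
Offset 2: leading byte 0xE2 = 11100010 → 3-byte char #2 = E2 97 9C.
Offset 5: leading byte 0xF0 = 11110000 → 4-byte char #3 = F0 9A AC A4.
Offset 9: leading byte 0xC9 = 11001001 → 2-byte char #4 = C9 95.
Offset 11: leading byte 0xE9 = 11101001 → 3-byte char #5 = E9 A3 9B.
Offset 14: leading byte 0xF0 = 11110000 → 4-byte char #6 = F0 90 8C 97.
Offset 18: leading byte 0xF2 = 11110010 → 4-byte char #7 = F2 9F 81 95.
Leading byte 0xF2 = 11110010 matches 11110xxx → 4-byte sequence.
Byte 1: 0xF2 = 11110010, payload 010 (3 bits).
Byte 2: 0x9F = 10011111 (10xxxxxx ✓), payload 011111.
Byte 3: 0x81 = 10000001 (10xxxxxx ✓), payload 000001.
Byte 4: 0x95 = 10010101 (10xxxxxx ✓), payload 010101.
Concatenate: 010011111000001010101 = 0x9F055 (21 bits → U+9F055).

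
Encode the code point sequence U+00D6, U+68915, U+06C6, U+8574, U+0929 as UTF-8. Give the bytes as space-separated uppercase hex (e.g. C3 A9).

U+00D6: 2-byte form → C3 96.
U+68915: 4-byte form → F1 A8 A4 95.
U+06C6: 2-byte form → DB 86.
U+8574: 3-byte form → E8 95 B4.
U+0929: 3-byte form → E0 A4 A9.
Concatenated (14 bytes): C3 96 F1 A8 A4 95 DB 86 E8 95 B4 E0 A4 A9.

C3 96 F1 A8 A4 95 DB 86 E8 95 B4 E0 A4 A9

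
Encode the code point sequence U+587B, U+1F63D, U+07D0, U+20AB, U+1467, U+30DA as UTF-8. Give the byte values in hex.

U+587B: 3-byte form → E5 A1 BB.
U+1F63D: 4-byte form → F0 9F 98 BD.
U+07D0: 2-byte form → DF 90.
U+20AB: 3-byte form → E2 82 AB.
U+1467: 3-byte form → E1 91 A7.
U+30DA: 3-byte form → E3 83 9A.
Concatenated (18 bytes): E5 A1 BB F0 9F 98 BD DF 90 E2 82 AB E1 91 A7 E3 83 9A.

E5 A1 BB F0 9F 98 BD DF 90 E2 82 AB E1 91 A7 E3 83 9A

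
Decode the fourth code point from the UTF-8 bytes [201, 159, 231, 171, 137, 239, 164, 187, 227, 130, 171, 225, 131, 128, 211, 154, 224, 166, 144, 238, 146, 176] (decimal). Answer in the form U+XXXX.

U+30AB

Offset 0: leading byte 0xC9 = 11001001 → 2-byte char #1 = C9 9F.
Offset 2: leading byte 0xE7 = 11100111 → 3-byte char #2 = E7 AB 89.
Offset 5: leading byte 0xEF = 11101111 → 3-byte char #3 = EF A4 BB.
Offset 8: leading byte 0xE3 = 11100011 → 3-byte char #4 = E3 82 AB.
Leading byte 0xE3 = 11100011 matches 1110xxxx → 3-byte sequence.
Byte 1: 0xE3 = 11100011, payload 0011 (4 bits).
Byte 2: 0x82 = 10000010 (10xxxxxx ✓), payload 000010.
Byte 3: 0xAB = 10101011 (10xxxxxx ✓), payload 101011.
Concatenate: 0011000010101011 = 0x30AB (16 bits → U+30AB).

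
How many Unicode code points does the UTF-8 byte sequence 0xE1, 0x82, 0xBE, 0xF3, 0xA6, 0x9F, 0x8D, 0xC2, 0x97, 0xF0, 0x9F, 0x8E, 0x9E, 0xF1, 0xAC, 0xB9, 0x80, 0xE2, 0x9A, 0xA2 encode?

Byte at offset 0: 0xE1 = 11100001 → 3-byte char (#1). Advance 3.
Byte at offset 3: 0xF3 = 11110011 → 4-byte char (#2). Advance 4.
Byte at offset 7: 0xC2 = 11000010 → 2-byte char (#3). Advance 2.
Byte at offset 9: 0xF0 = 11110000 → 4-byte char (#4). Advance 4.
Byte at offset 13: 0xF1 = 11110001 → 4-byte char (#5). Advance 4.
Byte at offset 17: 0xE2 = 11100010 → 3-byte char (#6). Advance 3.
Reached end at offset 20 after 6 code points.

6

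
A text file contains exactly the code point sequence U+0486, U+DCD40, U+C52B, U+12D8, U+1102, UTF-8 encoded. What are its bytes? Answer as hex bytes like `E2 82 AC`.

U+0486: 2-byte form → D2 86.
U+DCD40: 4-byte form → F3 9C B5 80.
U+C52B: 3-byte form → EC 94 AB.
U+12D8: 3-byte form → E1 8B 98.
U+1102: 3-byte form → E1 84 82.
Concatenated (15 bytes): D2 86 F3 9C B5 80 EC 94 AB E1 8B 98 E1 84 82.

D2 86 F3 9C B5 80 EC 94 AB E1 8B 98 E1 84 82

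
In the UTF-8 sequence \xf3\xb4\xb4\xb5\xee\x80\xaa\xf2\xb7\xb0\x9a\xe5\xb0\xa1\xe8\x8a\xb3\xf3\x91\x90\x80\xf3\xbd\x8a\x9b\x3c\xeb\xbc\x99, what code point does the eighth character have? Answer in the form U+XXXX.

U+003C

Offset 0: leading byte 0xF3 = 11110011 → 4-byte char #1 = F3 B4 B4 B5.
Offset 4: leading byte 0xEE = 11101110 → 3-byte char #2 = EE 80 AA.
Offset 7: leading byte 0xF2 = 11110010 → 4-byte char #3 = F2 B7 B0 9A.
Offset 11: leading byte 0xE5 = 11100101 → 3-byte char #4 = E5 B0 A1.
Offset 14: leading byte 0xE8 = 11101000 → 3-byte char #5 = E8 8A B3.
Offset 17: leading byte 0xF3 = 11110011 → 4-byte char #6 = F3 91 90 80.
Offset 21: leading byte 0xF3 = 11110011 → 4-byte char #7 = F3 BD 8A 9B.
Offset 25: leading byte 0x3C = 00111100 → 1-byte char #8 = 3C.
Leading byte 0x3C = 00111100 matches 0xxxxxxx → 1-byte sequence.
Byte 1: 0x3C = 00111100, payload 0111100 (7 bits).
Concatenate: 0111100 = 0x3C (7 bits → U+003C).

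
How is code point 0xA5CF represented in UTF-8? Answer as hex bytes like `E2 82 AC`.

U+A5CF = 0xA5CF = 42447 decimal. In range U+0800–U+FFFF → 3-byte form: 1110xxxx 10xxxxxx 10xxxxxx.
Binary (16 bits): 1010010111001111.
Split 4+6+6: 1010 | 010111 | 001111.
Byte 1: 11101010 = 0xEA.
Byte 2: 10010111 = 0x97.
Byte 3: 10001111 = 0x8F.

EA 97 8F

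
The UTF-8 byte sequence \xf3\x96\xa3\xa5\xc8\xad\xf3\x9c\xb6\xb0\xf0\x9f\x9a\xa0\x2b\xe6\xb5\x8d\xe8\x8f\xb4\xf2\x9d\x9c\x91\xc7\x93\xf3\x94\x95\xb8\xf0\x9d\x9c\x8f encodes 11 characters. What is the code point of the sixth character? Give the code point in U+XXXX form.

U+6D4D

Offset 0: leading byte 0xF3 = 11110011 → 4-byte char #1 = F3 96 A3 A5.
Offset 4: leading byte 0xC8 = 11001000 → 2-byte char #2 = C8 AD.
Offset 6: leading byte 0xF3 = 11110011 → 4-byte char #3 = F3 9C B6 B0.
Offset 10: leading byte 0xF0 = 11110000 → 4-byte char #4 = F0 9F 9A A0.
Offset 14: leading byte 0x2B = 00101011 → 1-byte char #5 = 2B.
Offset 15: leading byte 0xE6 = 11100110 → 3-byte char #6 = E6 B5 8D.
Leading byte 0xE6 = 11100110 matches 1110xxxx → 3-byte sequence.
Byte 1: 0xE6 = 11100110, payload 0110 (4 bits).
Byte 2: 0xB5 = 10110101 (10xxxxxx ✓), payload 110101.
Byte 3: 0x8D = 10001101 (10xxxxxx ✓), payload 001101.
Concatenate: 0110110101001101 = 0x6D4D (16 bits → U+6D4D).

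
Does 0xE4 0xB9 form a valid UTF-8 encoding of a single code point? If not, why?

invalid (sequence truncated)

Leading byte 0xE4 = 11100100 → 3-byte form, but only 2 bytes are present.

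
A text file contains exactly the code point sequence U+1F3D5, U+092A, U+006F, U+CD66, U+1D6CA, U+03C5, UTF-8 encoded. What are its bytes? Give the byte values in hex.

U+1F3D5: 4-byte form → F0 9F 8F 95.
U+092A: 3-byte form → E0 A4 AA.
U+006F: 1-byte form → 6F.
U+CD66: 3-byte form → EC B5 A6.
U+1D6CA: 4-byte form → F0 9D 9B 8A.
U+03C5: 2-byte form → CF 85.
Concatenated (17 bytes): F0 9F 8F 95 E0 A4 AA 6F EC B5 A6 F0 9D 9B 8A CF 85.

F0 9F 8F 95 E0 A4 AA 6F EC B5 A6 F0 9D 9B 8A CF 85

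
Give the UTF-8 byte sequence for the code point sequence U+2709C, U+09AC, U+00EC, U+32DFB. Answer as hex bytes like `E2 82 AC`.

F0 A7 82 9C E0 A6 AC C3 AC F0 B2 B7 BB

U+2709C: 4-byte form → F0 A7 82 9C.
U+09AC: 3-byte form → E0 A6 AC.
U+00EC: 2-byte form → C3 AC.
U+32DFB: 4-byte form → F0 B2 B7 BB.
Concatenated (13 bytes): F0 A7 82 9C E0 A6 AC C3 AC F0 B2 B7 BB.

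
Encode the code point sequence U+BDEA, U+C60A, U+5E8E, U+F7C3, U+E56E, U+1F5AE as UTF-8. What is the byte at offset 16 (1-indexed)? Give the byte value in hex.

1-indexed offset 16 is 0-indexed offset 15.
U+BDEA → 3-byte form EB B7 AA at offsets 0–2.
U+C60A → 3-byte form EC 98 8A at offsets 3–5.
U+5E8E → 3-byte form E5 BA 8E at offsets 6–8.
U+F7C3 → 3-byte form EF 9F 83 at offsets 9–11.
U+E56E → 3-byte form EE 95 AE at offsets 12–14.
U+1F5AE → 4-byte form F0 9F 96 AE at offsets 15–18.
Offset 15 falls in char 6's range; it's byte 1 of F0 9F 96 AE = 0xF0.

0xF0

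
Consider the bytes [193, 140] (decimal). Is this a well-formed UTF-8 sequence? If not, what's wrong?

invalid (overlong encoding)

Leading byte 0xC1 = 11000001 → 2-byte form.
Continuation bytes all match 10xxxxxx. Payload decodes to 0x4C.
But 0x4C < 0x80, the minimum for a 2-byte sequence — this is an overlong encoding.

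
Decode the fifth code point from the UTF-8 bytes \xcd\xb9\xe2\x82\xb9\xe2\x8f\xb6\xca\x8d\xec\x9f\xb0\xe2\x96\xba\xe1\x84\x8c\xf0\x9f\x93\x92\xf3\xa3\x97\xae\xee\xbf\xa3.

Offset 0: leading byte 0xCD = 11001101 → 2-byte char #1 = CD B9.
Offset 2: leading byte 0xE2 = 11100010 → 3-byte char #2 = E2 82 B9.
Offset 5: leading byte 0xE2 = 11100010 → 3-byte char #3 = E2 8F B6.
Offset 8: leading byte 0xCA = 11001010 → 2-byte char #4 = CA 8D.
Offset 10: leading byte 0xEC = 11101100 → 3-byte char #5 = EC 9F B0.
Leading byte 0xEC = 11101100 matches 1110xxxx → 3-byte sequence.
Byte 1: 0xEC = 11101100, payload 1100 (4 bits).
Byte 2: 0x9F = 10011111 (10xxxxxx ✓), payload 011111.
Byte 3: 0xB0 = 10110000 (10xxxxxx ✓), payload 110000.
Concatenate: 1100011111110000 = 0xC7F0 (16 bits → U+C7F0).

U+C7F0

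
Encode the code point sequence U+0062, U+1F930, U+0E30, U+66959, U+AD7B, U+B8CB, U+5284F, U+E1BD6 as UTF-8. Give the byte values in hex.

62 F0 9F A4 B0 E0 B8 B0 F1 A6 A5 99 EA B5 BB EB A3 8B F1 92 A1 8F F3 A1 AF 96

U+0062: 1-byte form → 62.
U+1F930: 4-byte form → F0 9F A4 B0.
U+0E30: 3-byte form → E0 B8 B0.
U+66959: 4-byte form → F1 A6 A5 99.
U+AD7B: 3-byte form → EA B5 BB.
U+B8CB: 3-byte form → EB A3 8B.
U+5284F: 4-byte form → F1 92 A1 8F.
U+E1BD6: 4-byte form → F3 A1 AF 96.
Concatenated (26 bytes): 62 F0 9F A4 B0 E0 B8 B0 F1 A6 A5 99 EA B5 BB EB A3 8B F1 92 A1 8F F3 A1 AF 96.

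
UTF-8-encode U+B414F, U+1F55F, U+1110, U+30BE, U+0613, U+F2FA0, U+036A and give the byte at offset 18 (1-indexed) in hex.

0xB2

1-indexed offset 18 is 0-indexed offset 17.
U+B414F → 4-byte form F2 B4 85 8F at offsets 0–3.
U+1F55F → 4-byte form F0 9F 95 9F at offsets 4–7.
U+1110 → 3-byte form E1 84 90 at offsets 8–10.
U+30BE → 3-byte form E3 82 BE at offsets 11–13.
U+0613 → 2-byte form D8 93 at offsets 14–15.
U+F2FA0 → 4-byte form F3 B2 BE A0 at offsets 16–19.
Offset 17 falls in char 6's range; it's byte 2 of F3 B2 BE A0 = 0xB2.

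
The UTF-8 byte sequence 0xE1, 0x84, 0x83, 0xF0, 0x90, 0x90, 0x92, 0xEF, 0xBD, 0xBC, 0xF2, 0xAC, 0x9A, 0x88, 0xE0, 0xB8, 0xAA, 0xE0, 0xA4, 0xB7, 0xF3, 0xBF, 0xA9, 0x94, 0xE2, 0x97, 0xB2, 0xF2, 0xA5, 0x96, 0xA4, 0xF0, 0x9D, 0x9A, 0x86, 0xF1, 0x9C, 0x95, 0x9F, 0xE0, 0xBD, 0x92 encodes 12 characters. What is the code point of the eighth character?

U+25F2

Offset 0: leading byte 0xE1 = 11100001 → 3-byte char #1 = E1 84 83.
Offset 3: leading byte 0xF0 = 11110000 → 4-byte char #2 = F0 90 90 92.
Offset 7: leading byte 0xEF = 11101111 → 3-byte char #3 = EF BD BC.
Offset 10: leading byte 0xF2 = 11110010 → 4-byte char #4 = F2 AC 9A 88.
Offset 14: leading byte 0xE0 = 11100000 → 3-byte char #5 = E0 B8 AA.
Offset 17: leading byte 0xE0 = 11100000 → 3-byte char #6 = E0 A4 B7.
Offset 20: leading byte 0xF3 = 11110011 → 4-byte char #7 = F3 BF A9 94.
Offset 24: leading byte 0xE2 = 11100010 → 3-byte char #8 = E2 97 B2.
Leading byte 0xE2 = 11100010 matches 1110xxxx → 3-byte sequence.
Byte 1: 0xE2 = 11100010, payload 0010 (4 bits).
Byte 2: 0x97 = 10010111 (10xxxxxx ✓), payload 010111.
Byte 3: 0xB2 = 10110010 (10xxxxxx ✓), payload 110010.
Concatenate: 0010010111110010 = 0x25F2 (16 bits → U+25F2).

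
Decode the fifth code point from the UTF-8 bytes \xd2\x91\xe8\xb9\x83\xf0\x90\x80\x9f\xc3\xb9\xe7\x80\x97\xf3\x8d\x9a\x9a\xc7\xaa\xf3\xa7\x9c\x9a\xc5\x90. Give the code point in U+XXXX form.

Offset 0: leading byte 0xD2 = 11010010 → 2-byte char #1 = D2 91.
Offset 2: leading byte 0xE8 = 11101000 → 3-byte char #2 = E8 B9 83.
Offset 5: leading byte 0xF0 = 11110000 → 4-byte char #3 = F0 90 80 9F.
Offset 9: leading byte 0xC3 = 11000011 → 2-byte char #4 = C3 B9.
Offset 11: leading byte 0xE7 = 11100111 → 3-byte char #5 = E7 80 97.
Leading byte 0xE7 = 11100111 matches 1110xxxx → 3-byte sequence.
Byte 1: 0xE7 = 11100111, payload 0111 (4 bits).
Byte 2: 0x80 = 10000000 (10xxxxxx ✓), payload 000000.
Byte 3: 0x97 = 10010111 (10xxxxxx ✓), payload 010111.
Concatenate: 0111000000010111 = 0x7017 (16 bits → U+7017).

U+7017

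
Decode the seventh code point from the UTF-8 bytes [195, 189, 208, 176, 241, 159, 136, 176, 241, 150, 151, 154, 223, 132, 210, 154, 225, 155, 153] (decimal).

U+16D9

Offset 0: leading byte 0xC3 = 11000011 → 2-byte char #1 = C3 BD.
Offset 2: leading byte 0xD0 = 11010000 → 2-byte char #2 = D0 B0.
Offset 4: leading byte 0xF1 = 11110001 → 4-byte char #3 = F1 9F 88 B0.
Offset 8: leading byte 0xF1 = 11110001 → 4-byte char #4 = F1 96 97 9A.
Offset 12: leading byte 0xDF = 11011111 → 2-byte char #5 = DF 84.
Offset 14: leading byte 0xD2 = 11010010 → 2-byte char #6 = D2 9A.
Offset 16: leading byte 0xE1 = 11100001 → 3-byte char #7 = E1 9B 99.
Leading byte 0xE1 = 11100001 matches 1110xxxx → 3-byte sequence.
Byte 1: 0xE1 = 11100001, payload 0001 (4 bits).
Byte 2: 0x9B = 10011011 (10xxxxxx ✓), payload 011011.
Byte 3: 0x99 = 10011001 (10xxxxxx ✓), payload 011001.
Concatenate: 0001011011011001 = 0x16D9 (16 bits → U+16D9).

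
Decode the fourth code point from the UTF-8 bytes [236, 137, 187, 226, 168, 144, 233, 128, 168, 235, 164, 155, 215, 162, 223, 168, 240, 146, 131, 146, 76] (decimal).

Offset 0: leading byte 0xEC = 11101100 → 3-byte char #1 = EC 89 BB.
Offset 3: leading byte 0xE2 = 11100010 → 3-byte char #2 = E2 A8 90.
Offset 6: leading byte 0xE9 = 11101001 → 3-byte char #3 = E9 80 A8.
Offset 9: leading byte 0xEB = 11101011 → 3-byte char #4 = EB A4 9B.
Leading byte 0xEB = 11101011 matches 1110xxxx → 3-byte sequence.
Byte 1: 0xEB = 11101011, payload 1011 (4 bits).
Byte 2: 0xA4 = 10100100 (10xxxxxx ✓), payload 100100.
Byte 3: 0x9B = 10011011 (10xxxxxx ✓), payload 011011.
Concatenate: 1011100100011011 = 0xB91B (16 bits → U+B91B).

U+B91B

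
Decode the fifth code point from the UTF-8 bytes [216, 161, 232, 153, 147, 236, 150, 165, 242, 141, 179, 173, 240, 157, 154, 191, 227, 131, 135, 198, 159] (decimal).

Offset 0: leading byte 0xD8 = 11011000 → 2-byte char #1 = D8 A1.
Offset 2: leading byte 0xE8 = 11101000 → 3-byte char #2 = E8 99 93.
Offset 5: leading byte 0xEC = 11101100 → 3-byte char #3 = EC 96 A5.
Offset 8: leading byte 0xF2 = 11110010 → 4-byte char #4 = F2 8D B3 AD.
Offset 12: leading byte 0xF0 = 11110000 → 4-byte char #5 = F0 9D 9A BF.
Leading byte 0xF0 = 11110000 matches 11110xxx → 4-byte sequence.
Byte 1: 0xF0 = 11110000, payload 000 (3 bits).
Byte 2: 0x9D = 10011101 (10xxxxxx ✓), payload 011101.
Byte 3: 0x9A = 10011010 (10xxxxxx ✓), payload 011010.
Byte 4: 0xBF = 10111111 (10xxxxxx ✓), payload 111111.
Concatenate: 000011101011010111111 = 0x1D6BF (21 bits → U+1D6BF).

U+1D6BF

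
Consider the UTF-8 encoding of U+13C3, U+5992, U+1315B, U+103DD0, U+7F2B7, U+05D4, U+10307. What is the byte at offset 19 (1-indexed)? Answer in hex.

0xD7

1-indexed offset 19 is 0-indexed offset 18.
U+13C3 → 3-byte form E1 8F 83 at offsets 0–2.
U+5992 → 3-byte form E5 A6 92 at offsets 3–5.
U+1315B → 4-byte form F0 93 85 9B at offsets 6–9.
U+103DD0 → 4-byte form F4 83 B7 90 at offsets 10–13.
U+7F2B7 → 4-byte form F1 BF 8A B7 at offsets 14–17.
U+05D4 → 2-byte form D7 94 at offsets 18–19.
Offset 18 falls in char 6's range; it's byte 1 of D7 94 = 0xD7.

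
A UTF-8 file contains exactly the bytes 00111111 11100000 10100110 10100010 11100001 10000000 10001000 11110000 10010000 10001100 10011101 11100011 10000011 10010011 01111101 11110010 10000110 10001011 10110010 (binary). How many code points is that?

Byte at offset 0: 0x3F = 00111111 → 1-byte char (#1). Advance 1.
Byte at offset 1: 0xE0 = 11100000 → 3-byte char (#2). Advance 3.
Byte at offset 4: 0xE1 = 11100001 → 3-byte char (#3). Advance 3.
Byte at offset 7: 0xF0 = 11110000 → 4-byte char (#4). Advance 4.
Byte at offset 11: 0xE3 = 11100011 → 3-byte char (#5). Advance 3.
Byte at offset 14: 0x7D = 01111101 → 1-byte char (#6). Advance 1.
Byte at offset 15: 0xF2 = 11110010 → 4-byte char (#7). Advance 4.
Reached end at offset 19 after 7 code points.

7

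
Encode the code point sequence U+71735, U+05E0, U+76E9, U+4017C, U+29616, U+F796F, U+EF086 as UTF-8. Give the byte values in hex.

U+71735: 4-byte form → F1 B1 9C B5.
U+05E0: 2-byte form → D7 A0.
U+76E9: 3-byte form → E7 9B A9.
U+4017C: 4-byte form → F1 80 85 BC.
U+29616: 4-byte form → F0 A9 98 96.
U+F796F: 4-byte form → F3 B7 A5 AF.
U+EF086: 4-byte form → F3 AF 82 86.
Concatenated (25 bytes): F1 B1 9C B5 D7 A0 E7 9B A9 F1 80 85 BC F0 A9 98 96 F3 B7 A5 AF F3 AF 82 86.

F1 B1 9C B5 D7 A0 E7 9B A9 F1 80 85 BC F0 A9 98 96 F3 B7 A5 AF F3 AF 82 86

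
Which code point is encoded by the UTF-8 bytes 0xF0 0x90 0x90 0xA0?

Leading byte 0xF0 = 11110000 matches 11110xxx → 4-byte sequence.
Byte 1: 0xF0 = 11110000, payload 000 (3 bits).
Byte 2: 0x90 = 10010000 (10xxxxxx ✓), payload 010000.
Byte 3: 0x90 = 10010000 (10xxxxxx ✓), payload 010000.
Byte 4: 0xA0 = 10100000 (10xxxxxx ✓), payload 100000.
Concatenate: 000010000010000100000 = 0x10420 (21 bits → U+10420).

U+10420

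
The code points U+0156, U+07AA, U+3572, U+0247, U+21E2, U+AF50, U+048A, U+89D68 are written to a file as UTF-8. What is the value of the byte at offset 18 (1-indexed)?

0xF2

1-indexed offset 18 is 0-indexed offset 17.
U+0156 → 2-byte form C5 96 at offsets 0–1.
U+07AA → 2-byte form DE AA at offsets 2–3.
U+3572 → 3-byte form E3 95 B2 at offsets 4–6.
U+0247 → 2-byte form C9 87 at offsets 7–8.
U+21E2 → 3-byte form E2 87 A2 at offsets 9–11.
U+AF50 → 3-byte form EA BD 90 at offsets 12–14.
U+048A → 2-byte form D2 8A at offsets 15–16.
U+89D68 → 4-byte form F2 89 B5 A8 at offsets 17–20.
Offset 17 falls in char 8's range; it's byte 1 of F2 89 B5 A8 = 0xF2.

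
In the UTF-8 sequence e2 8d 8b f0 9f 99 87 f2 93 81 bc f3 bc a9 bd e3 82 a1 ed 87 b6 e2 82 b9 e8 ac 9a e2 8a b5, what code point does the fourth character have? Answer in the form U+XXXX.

U+FCA7D

Offset 0: leading byte 0xE2 = 11100010 → 3-byte char #1 = E2 8D 8B.
Offset 3: leading byte 0xF0 = 11110000 → 4-byte char #2 = F0 9F 99 87.
Offset 7: leading byte 0xF2 = 11110010 → 4-byte char #3 = F2 93 81 BC.
Offset 11: leading byte 0xF3 = 11110011 → 4-byte char #4 = F3 BC A9 BD.
Leading byte 0xF3 = 11110011 matches 11110xxx → 4-byte sequence.
Byte 1: 0xF3 = 11110011, payload 011 (3 bits).
Byte 2: 0xBC = 10111100 (10xxxxxx ✓), payload 111100.
Byte 3: 0xA9 = 10101001 (10xxxxxx ✓), payload 101001.
Byte 4: 0xBD = 10111101 (10xxxxxx ✓), payload 111101.
Concatenate: 011111100101001111101 = 0xFCA7D (21 bits → U+FCA7D).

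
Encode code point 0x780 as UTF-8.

DE 80

U+0780 = 0x780 = 1920 decimal. In range U+0080–U+07FF → 2-byte form: 110xxxxx 10xxxxxx.
Binary (11 bits): 11110000000.
Split 5+6: 11110 | 000000.
Byte 1: 11011110 = 0xDE.
Byte 2: 10000000 = 0x80.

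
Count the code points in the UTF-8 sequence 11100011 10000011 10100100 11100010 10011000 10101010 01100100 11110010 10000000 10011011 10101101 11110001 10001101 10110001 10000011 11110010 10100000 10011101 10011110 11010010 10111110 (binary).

Byte at offset 0: 0xE3 = 11100011 → 3-byte char (#1). Advance 3.
Byte at offset 3: 0xE2 = 11100010 → 3-byte char (#2). Advance 3.
Byte at offset 6: 0x64 = 01100100 → 1-byte char (#3). Advance 1.
Byte at offset 7: 0xF2 = 11110010 → 4-byte char (#4). Advance 4.
Byte at offset 11: 0xF1 = 11110001 → 4-byte char (#5). Advance 4.
Byte at offset 15: 0xF2 = 11110010 → 4-byte char (#6). Advance 4.
Byte at offset 19: 0xD2 = 11010010 → 2-byte char (#7). Advance 2.
Reached end at offset 21 after 7 code points.

7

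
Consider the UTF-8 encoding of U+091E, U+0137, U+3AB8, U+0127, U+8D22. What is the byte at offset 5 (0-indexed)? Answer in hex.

U+091E → 3-byte form E0 A4 9E at offsets 0–2.
U+0137 → 2-byte form C4 B7 at offsets 3–4.
U+3AB8 → 3-byte form E3 AA B8 at offsets 5–7.
Offset 5 falls in char 3's range; it's byte 1 of E3 AA B8 = 0xE3.

0xE3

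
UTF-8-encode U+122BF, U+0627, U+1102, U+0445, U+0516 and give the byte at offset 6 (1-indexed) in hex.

0xA7

1-indexed offset 6 is 0-indexed offset 5.
U+122BF → 4-byte form F0 92 8A BF at offsets 0–3.
U+0627 → 2-byte form D8 A7 at offsets 4–5.
Offset 5 falls in char 2's range; it's byte 2 of D8 A7 = 0xA7.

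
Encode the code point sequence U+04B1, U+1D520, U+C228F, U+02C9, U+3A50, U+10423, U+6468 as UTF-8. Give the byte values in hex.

D2 B1 F0 9D 94 A0 F3 82 8A 8F CB 89 E3 A9 90 F0 90 90 A3 E6 91 A8

U+04B1: 2-byte form → D2 B1.
U+1D520: 4-byte form → F0 9D 94 A0.
U+C228F: 4-byte form → F3 82 8A 8F.
U+02C9: 2-byte form → CB 89.
U+3A50: 3-byte form → E3 A9 90.
U+10423: 4-byte form → F0 90 90 A3.
U+6468: 3-byte form → E6 91 A8.
Concatenated (22 bytes): D2 B1 F0 9D 94 A0 F3 82 8A 8F CB 89 E3 A9 90 F0 90 90 A3 E6 91 A8.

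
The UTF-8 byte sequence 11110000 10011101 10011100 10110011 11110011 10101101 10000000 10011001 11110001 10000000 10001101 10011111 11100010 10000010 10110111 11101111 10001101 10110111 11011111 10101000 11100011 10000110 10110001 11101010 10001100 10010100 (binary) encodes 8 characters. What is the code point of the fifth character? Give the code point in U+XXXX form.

U+F377

Offset 0: leading byte 0xF0 = 11110000 → 4-byte char #1 = F0 9D 9C B3.
Offset 4: leading byte 0xF3 = 11110011 → 4-byte char #2 = F3 AD 80 99.
Offset 8: leading byte 0xF1 = 11110001 → 4-byte char #3 = F1 80 8D 9F.
Offset 12: leading byte 0xE2 = 11100010 → 3-byte char #4 = E2 82 B7.
Offset 15: leading byte 0xEF = 11101111 → 3-byte char #5 = EF 8D B7.
Leading byte 0xEF = 11101111 matches 1110xxxx → 3-byte sequence.
Byte 1: 0xEF = 11101111, payload 1111 (4 bits).
Byte 2: 0x8D = 10001101 (10xxxxxx ✓), payload 001101.
Byte 3: 0xB7 = 10110111 (10xxxxxx ✓), payload 110111.
Concatenate: 1111001101110111 = 0xF377 (16 bits → U+F377).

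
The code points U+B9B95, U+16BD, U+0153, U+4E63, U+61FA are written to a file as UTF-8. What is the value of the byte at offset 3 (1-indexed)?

1-indexed offset 3 is 0-indexed offset 2.
U+B9B95 → 4-byte form F2 B9 AE 95 at offsets 0–3.
Offset 2 falls in char 1's range; it's byte 3 of F2 B9 AE 95 = 0xAE.

0xAE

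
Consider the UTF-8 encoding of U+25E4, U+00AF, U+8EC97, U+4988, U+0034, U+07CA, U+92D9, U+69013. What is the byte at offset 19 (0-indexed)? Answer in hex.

0xA9

U+25E4 → 3-byte form E2 97 A4 at offsets 0–2.
U+00AF → 2-byte form C2 AF at offsets 3–4.
U+8EC97 → 4-byte form F2 8E B2 97 at offsets 5–8.
U+4988 → 3-byte form E4 A6 88 at offsets 9–11.
U+0034 → 1-byte form 34 at offsets 12–12.
U+07CA → 2-byte form DF 8A at offsets 13–14.
U+92D9 → 3-byte form E9 8B 99 at offsets 15–17.
U+69013 → 4-byte form F1 A9 80 93 at offsets 18–21.
Offset 19 falls in char 8's range; it's byte 2 of F1 A9 80 93 = 0xA9.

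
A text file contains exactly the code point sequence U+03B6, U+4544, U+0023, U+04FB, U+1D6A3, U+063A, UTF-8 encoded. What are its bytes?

U+03B6: 2-byte form → CE B6.
U+4544: 3-byte form → E4 95 84.
U+0023: 1-byte form → 23.
U+04FB: 2-byte form → D3 BB.
U+1D6A3: 4-byte form → F0 9D 9A A3.
U+063A: 2-byte form → D8 BA.
Concatenated (14 bytes): CE B6 E4 95 84 23 D3 BB F0 9D 9A A3 D8 BA.

CE B6 E4 95 84 23 D3 BB F0 9D 9A A3 D8 BA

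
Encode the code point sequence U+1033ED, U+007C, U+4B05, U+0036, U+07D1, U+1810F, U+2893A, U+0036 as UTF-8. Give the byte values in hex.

F4 83 8F AD 7C E4 AC 85 36 DF 91 F0 98 84 8F F0 A8 A4 BA 36

U+1033ED: 4-byte form → F4 83 8F AD.
U+007C: 1-byte form → 7C.
U+4B05: 3-byte form → E4 AC 85.
U+0036: 1-byte form → 36.
U+07D1: 2-byte form → DF 91.
U+1810F: 4-byte form → F0 98 84 8F.
U+2893A: 4-byte form → F0 A8 A4 BA.
U+0036: 1-byte form → 36.
Concatenated (20 bytes): F4 83 8F AD 7C E4 AC 85 36 DF 91 F0 98 84 8F F0 A8 A4 BA 36.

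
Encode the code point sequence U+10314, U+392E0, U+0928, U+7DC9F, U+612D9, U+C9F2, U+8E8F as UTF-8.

F0 90 8C 94 F0 B9 8B A0 E0 A4 A8 F1 BD B2 9F F1 A1 8B 99 EC A7 B2 E8 BA 8F

U+10314: 4-byte form → F0 90 8C 94.
U+392E0: 4-byte form → F0 B9 8B A0.
U+0928: 3-byte form → E0 A4 A8.
U+7DC9F: 4-byte form → F1 BD B2 9F.
U+612D9: 4-byte form → F1 A1 8B 99.
U+C9F2: 3-byte form → EC A7 B2.
U+8E8F: 3-byte form → E8 BA 8F.
Concatenated (25 bytes): F0 90 8C 94 F0 B9 8B A0 E0 A4 A8 F1 BD B2 9F F1 A1 8B 99 EC A7 B2 E8 BA 8F.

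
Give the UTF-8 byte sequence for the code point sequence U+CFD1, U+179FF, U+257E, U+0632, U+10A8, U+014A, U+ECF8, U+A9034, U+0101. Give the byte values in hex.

U+CFD1: 3-byte form → EC BF 91.
U+179FF: 4-byte form → F0 97 A7 BF.
U+257E: 3-byte form → E2 95 BE.
U+0632: 2-byte form → D8 B2.
U+10A8: 3-byte form → E1 82 A8.
U+014A: 2-byte form → C5 8A.
U+ECF8: 3-byte form → EE B3 B8.
U+A9034: 4-byte form → F2 A9 80 B4.
U+0101: 2-byte form → C4 81.
Concatenated (26 bytes): EC BF 91 F0 97 A7 BF E2 95 BE D8 B2 E1 82 A8 C5 8A EE B3 B8 F2 A9 80 B4 C4 81.

EC BF 91 F0 97 A7 BF E2 95 BE D8 B2 E1 82 A8 C5 8A EE B3 B8 F2 A9 80 B4 C4 81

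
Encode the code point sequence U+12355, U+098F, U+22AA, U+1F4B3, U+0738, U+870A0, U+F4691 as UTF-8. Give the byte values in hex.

U+12355: 4-byte form → F0 92 8D 95.
U+098F: 3-byte form → E0 A6 8F.
U+22AA: 3-byte form → E2 8A AA.
U+1F4B3: 4-byte form → F0 9F 92 B3.
U+0738: 2-byte form → DC B8.
U+870A0: 4-byte form → F2 87 82 A0.
U+F4691: 4-byte form → F3 B4 9A 91.
Concatenated (24 bytes): F0 92 8D 95 E0 A6 8F E2 8A AA F0 9F 92 B3 DC B8 F2 87 82 A0 F3 B4 9A 91.

F0 92 8D 95 E0 A6 8F E2 8A AA F0 9F 92 B3 DC B8 F2 87 82 A0 F3 B4 9A 91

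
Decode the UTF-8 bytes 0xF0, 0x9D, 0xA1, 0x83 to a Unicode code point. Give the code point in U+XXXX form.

U+1D843

Leading byte 0xF0 = 11110000 matches 11110xxx → 4-byte sequence.
Byte 1: 0xF0 = 11110000, payload 000 (3 bits).
Byte 2: 0x9D = 10011101 (10xxxxxx ✓), payload 011101.
Byte 3: 0xA1 = 10100001 (10xxxxxx ✓), payload 100001.
Byte 4: 0x83 = 10000011 (10xxxxxx ✓), payload 000011.
Concatenate: 000011101100001000011 = 0x1D843 (21 bits → U+1D843).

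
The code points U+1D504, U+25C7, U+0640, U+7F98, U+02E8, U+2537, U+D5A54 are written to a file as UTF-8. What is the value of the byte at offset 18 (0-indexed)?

0x95

U+1D504 → 4-byte form F0 9D 94 84 at offsets 0–3.
U+25C7 → 3-byte form E2 97 87 at offsets 4–6.
U+0640 → 2-byte form D9 80 at offsets 7–8.
U+7F98 → 3-byte form E7 BE 98 at offsets 9–11.
U+02E8 → 2-byte form CB A8 at offsets 12–13.
U+2537 → 3-byte form E2 94 B7 at offsets 14–16.
U+D5A54 → 4-byte form F3 95 A9 94 at offsets 17–20.
Offset 18 falls in char 7's range; it's byte 2 of F3 95 A9 94 = 0x95.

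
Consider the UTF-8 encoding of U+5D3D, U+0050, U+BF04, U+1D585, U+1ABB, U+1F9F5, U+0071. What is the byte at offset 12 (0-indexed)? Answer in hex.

U+5D3D → 3-byte form E5 B4 BD at offsets 0–2.
U+0050 → 1-byte form 50 at offsets 3–3.
U+BF04 → 3-byte form EB BC 84 at offsets 4–6.
U+1D585 → 4-byte form F0 9D 96 85 at offsets 7–10.
U+1ABB → 3-byte form E1 AA BB at offsets 11–13.
Offset 12 falls in char 5's range; it's byte 2 of E1 AA BB = 0xAA.

0xAA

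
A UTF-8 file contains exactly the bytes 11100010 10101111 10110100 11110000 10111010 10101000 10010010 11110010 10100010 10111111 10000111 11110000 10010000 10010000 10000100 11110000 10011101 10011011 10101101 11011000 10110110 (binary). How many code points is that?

6

Byte at offset 0: 0xE2 = 11100010 → 3-byte char (#1). Advance 3.
Byte at offset 3: 0xF0 = 11110000 → 4-byte char (#2). Advance 4.
Byte at offset 7: 0xF2 = 11110010 → 4-byte char (#3). Advance 4.
Byte at offset 11: 0xF0 = 11110000 → 4-byte char (#4). Advance 4.
Byte at offset 15: 0xF0 = 11110000 → 4-byte char (#5). Advance 4.
Byte at offset 19: 0xD8 = 11011000 → 2-byte char (#6). Advance 2.
Reached end at offset 21 after 6 code points.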